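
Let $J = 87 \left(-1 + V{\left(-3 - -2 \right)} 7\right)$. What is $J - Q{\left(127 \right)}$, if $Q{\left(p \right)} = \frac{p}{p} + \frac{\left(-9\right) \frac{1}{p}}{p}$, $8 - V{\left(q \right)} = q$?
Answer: $\frac{86983706}{16129} \approx 5393.0$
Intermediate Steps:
$V{\left(q \right)} = 8 - q$
$Q{\left(p \right)} = 1 - \frac{9}{p^{2}}$
$J = 5394$ ($J = 87 \left(-1 + \left(8 - \left(-3 - -2\right)\right) 7\right) = 87 \left(-1 + \left(8 - \left(-3 + 2\right)\right) 7\right) = 87 \left(-1 + \left(8 - -1\right) 7\right) = 87 \left(-1 + \left(8 + 1\right) 7\right) = 87 \left(-1 + 9 \cdot 7\right) = 87 \left(-1 + 63\right) = 87 \cdot 62 = 5394$)
$J - Q{\left(127 \right)} = 5394 - \left(1 - \frac{9}{16129}\right) = 5394 - \frac{16120}{16129} = \frac{86983706}{16129}$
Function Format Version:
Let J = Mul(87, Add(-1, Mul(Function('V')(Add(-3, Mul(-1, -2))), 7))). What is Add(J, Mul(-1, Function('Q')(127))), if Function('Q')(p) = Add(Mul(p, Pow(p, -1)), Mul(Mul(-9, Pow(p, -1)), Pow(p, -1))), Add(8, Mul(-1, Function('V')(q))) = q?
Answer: Rational(86983706, 16129) ≈ 5393.0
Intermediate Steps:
Function('V')(q) = Add(8, Mul(-1, q))
Function('Q')(p) = Add(1, Mul(-9, Pow(p, -2)))
J = 5394 (J = Mul(87, Add(-1, Mul(Add(8, Mul(-1, Add(-3, Mul(-1, -2)))), 7))) = Mul(87, Add(-1, Mul(Add(8, Mul(-1, Add(-3, 2))), 7))) = Mul(87, Add(-1, Mul(Add(8, Mul(-1, -1)), 7))) = Mul(87, Add(-1, Mul(Add(8, 1), 7))) = Mul(87, Add(-1, Mul(9, 7))) = Mul(87, Add(-1, 63)) = Mul(87, 62) = 5394)
Add(J, Mul(-1, Function('Q')(127))) = Add(5394, Mul(-1, Add(1, Mul(-9, Pow(127, -2))))) = Add(5394, Mul(-1, Add(1, Mul(-9, Rational(1, 16129))))) = Add(5394, Mul(-1, Add(1, Rational(-9, 16129)))) = Add(5394, Mul(-1, Rational(16120, 16129))) = Add(5394, Rational(-16120, 16129)) = Rational(86983706, 16129)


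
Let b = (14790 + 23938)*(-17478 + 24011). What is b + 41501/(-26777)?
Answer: 6774849371147/26777 ≈ 2.5301e+8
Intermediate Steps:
b = 253010024 (b = 38728*6533 = 253010024)
b + 41501/(-26777) = 253010024 + 41501/(-26777) = 253010024 + 41501*(-1/26777) = 253010024 - 41501/26777 = 6774849371147/26777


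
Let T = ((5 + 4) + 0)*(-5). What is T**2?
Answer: 2025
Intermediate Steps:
T = -45 (T = (9 + 0)*(-5) = 9*(-5) = -45)
T**2 = (-45)**2 = 2025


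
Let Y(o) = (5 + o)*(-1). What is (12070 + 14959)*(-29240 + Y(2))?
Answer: -790517163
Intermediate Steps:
Y(o) = -5 - o
(12070 + 14959)*(-29240 + Y(2)) = (12070 + 14959)*(-29240 + (-5 - 1*2)) = 27029*(-29240 + (-5 - 2)) = 27029*(-29240 - 7) = 27029*(-29247) = -790517163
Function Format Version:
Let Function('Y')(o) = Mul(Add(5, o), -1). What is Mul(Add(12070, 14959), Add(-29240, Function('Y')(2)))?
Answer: -790517163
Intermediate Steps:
Function('Y')(o) = Add(-5, Mul(-1, o))
Mul(Add(12070, 14959), Add(-29240, Function('Y')(2))) = Mul(Add(12070, 14959), Add(-29240, Add(-5, Mul(-1, 2)))) = Mul(27029, Add(-29240, Add(-5, -2))) = Mul(27029, Add(-29240, -7)) = Mul(27029, -29247) = -790517163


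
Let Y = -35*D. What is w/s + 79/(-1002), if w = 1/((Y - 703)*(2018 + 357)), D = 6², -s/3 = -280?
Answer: -17187700889/218000965000 ≈ -0.078842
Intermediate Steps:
s = 840 (s = -3*(-280) = 840)
D = 36
Y = -1260 (Y = -35*36 = -1260)
w = -1/4662125 (w = 1/((-1260 - 703)*(2018 + 357)) = 1/(-1963*2375) = 1/(-4662125) = -1/4662125 ≈ -2.1449e-7)
w/s + 79/(-1002) = -1/4662125/840 + 79/(-1002) = -1/4662125*1/840 + 79*(-1/1002) = -1/3916185000 - 79/1002 = -17187700889/218000965000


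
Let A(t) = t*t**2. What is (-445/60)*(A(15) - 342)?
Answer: -89979/4 ≈ -22495.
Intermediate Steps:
A(t) = t**3
(-445/60)*(A(15) - 342) = (-445/60)*(15**3 - 342) = (-445*1/60)*(3375 - 342) = -89/12*3033 = -89979/4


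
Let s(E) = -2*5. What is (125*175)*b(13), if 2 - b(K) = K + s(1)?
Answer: -21875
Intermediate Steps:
s(E) = -10
b(K) = 12 - K (b(K) = 2 - (K - 10) = 2 - (-10 + K) = 2 + (10 - K) = 12 - K)
(125*175)*b(13) = (125*175)*(12 - 1*13) = 21875*(12 - 13) = 21875*(-1) = -21875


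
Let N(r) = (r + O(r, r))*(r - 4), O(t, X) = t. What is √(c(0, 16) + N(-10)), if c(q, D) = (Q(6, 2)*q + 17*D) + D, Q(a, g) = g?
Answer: 2*√142 ≈ 23.833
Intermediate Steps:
c(q, D) = 2*q + 18*D (c(q, D) = (2*q + 17*D) + D = 2*q + 18*D)
N(r) = 2*r*(-4 + r) (N(r) = (r + r)*(r - 4) = (2*r)*(-4 + r) = 2*r*(-4 + r))
√(c(0, 16) + N(-10)) = √((2*0 + 18*16) + 2*(-10)*(-4 - 10)) = √((0 + 288) + 2*(-10)*(-14)) = √(288 + 280) = √568 = 2*√142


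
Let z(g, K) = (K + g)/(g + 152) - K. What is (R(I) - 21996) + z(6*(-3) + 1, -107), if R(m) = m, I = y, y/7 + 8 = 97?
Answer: -2871034/135 ≈ -21267.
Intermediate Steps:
y = 623 (y = -56 + 7*97 = -56 + 679 = 623)
I = 623
z(g, K) = -K + (K + g)/(152 + g) (z(g, K) = (K + g)/(152 + g) - K = -K + (K + g)/(152 + g))
(R(I) - 21996) + z(6*(-3) + 1, -107) = (623 - 21996) + ((6*(-3) + 1) - 151*(-107) - 1*(-107)*(6*(-3) + 1))/(152 + (6*(-3) + 1)) = -21373 + ((-18 + 1) + 16157 - 1*(-107)*(-18 + 1))/(152 + (-18 + 1)) = -21373 + (-17 + 16157 - 1*(-107)*(-17))/(152 - 17) = -21373 + (-17 + 16157 - 1819)/135 = -21373 + (1/135)*14321 = -21373 + 14321/135 = -2871034/135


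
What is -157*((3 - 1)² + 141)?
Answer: -22765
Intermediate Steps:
-157*((3 - 1)² + 141) = -157*(2² + 141) = -157*(4 + 141) = -157*145 = -22765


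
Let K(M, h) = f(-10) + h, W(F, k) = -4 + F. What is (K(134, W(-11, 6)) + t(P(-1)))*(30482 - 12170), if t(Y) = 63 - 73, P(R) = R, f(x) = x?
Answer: -640920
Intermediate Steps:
t(Y) = -10
K(M, h) = -10 + h
(K(134, W(-11, 6)) + t(P(-1)))*(30482 - 12170) = ((-10 + (-4 - 11)) - 10)*(30482 - 12170) = ((-10 - 15) - 10)*18312 = (-25 - 10)*18312 = -35*18312 = -640920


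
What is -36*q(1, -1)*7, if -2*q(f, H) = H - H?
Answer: 0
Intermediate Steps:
q(f, H) = 0 (q(f, H) = -(H - H)/2 = -½*0 = 0)
-36*q(1, -1)*7 = -36*0*7 = 0*7 = 0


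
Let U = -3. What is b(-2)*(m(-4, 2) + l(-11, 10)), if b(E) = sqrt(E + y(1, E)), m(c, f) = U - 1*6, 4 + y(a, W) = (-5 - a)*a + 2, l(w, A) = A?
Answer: I*sqrt(10) ≈ 3.1623*I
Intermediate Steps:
y(a, W) = -2 + a*(-5 - a) (y(a, W) = -4 + ((-5 - a)*a + 2) = -4 + (a*(-5 - a) + 2) = -4 + (2 + a*(-5 - a)) = -2 + a*(-5 - a))
m(c, f) = -9 (m(c, f) = -3 - 1*6 = -3 - 6 = -9)
b(E) = sqrt(-8 + E) (b(E) = sqrt(E + (-2 - 1*1**2 - 5*1)) = sqrt(E + (-2 - 1*1 - 5)) = sqrt(E + (-2 - 1 - 5)) = sqrt(E - 8) = sqrt(-8 + E))
b(-2)*(m(-4, 2) + l(-11, 10)) = sqrt(-8 - 2)*(-9 + 10) = sqrt(-10)*1 = (I*sqrt(10))*1 = I*sqrt(10)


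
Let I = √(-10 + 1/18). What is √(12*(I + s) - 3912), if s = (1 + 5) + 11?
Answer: √(-3708 + 2*I*√358) ≈ 0.3107 + 60.894*I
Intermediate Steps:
I = I*√358/6 (I = √(-10 + 1/18) = √(-179/18) = I*√358/6 ≈ 3.1535*I)
s = 17 (s = 6 + 11 = 17)
√(12*(I + s) - 3912) = √(12*(I*√358/6 + 17) - 3912) = √(12*(17 + I*√358/6) - 3912) = √((204 + 2*I*√358) - 3912) = √(-3708 + 2*I*√358)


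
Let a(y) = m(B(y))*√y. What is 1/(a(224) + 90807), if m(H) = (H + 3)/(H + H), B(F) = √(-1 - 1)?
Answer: 1/(90807 + 2*√14 - 6*I*√7) ≈ 1.1011e-5 + 1.92e-9*I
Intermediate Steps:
B(F) = I*√2 (B(F) = √(-2) = I*√2)
m(H) = (3 + H)/(2*H) (m(H) = (3 + H)/((2*H)) = (3 + H)*(1/(2*H)) = (3 + H)/(2*H))
a(y) = -I*√2*√y*(3 + I*√2)/4 (a(y) = ((3 + I*√2)/(2*((I*√2))))*√y = ((-I*√2/2)*(3 + I*√2)/2)*√y = (-I*√2*(3 + I*√2)/4)*√y = -I*√2*√y*(3 + I*√2)/4)
1/(a(224) + 90807) = 1/(√224*(2 - 3*I*√2)/4 + 90807) = 1/((4*√14)*(2 - 3*I*√2)/4 + 90807) = 1/(√14*(2 - 3*I*√2) + 90807) = 1/(90807 + √14*(2 - 3*I*√2))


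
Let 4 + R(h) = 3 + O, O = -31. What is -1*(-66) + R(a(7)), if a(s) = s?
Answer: 34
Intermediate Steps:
R(h) = -32 (R(h) = -4 + (3 - 31) = -4 - 28 = -32)
-1*(-66) + R(a(7)) = -1*(-66) - 32 = 66 - 32 = 34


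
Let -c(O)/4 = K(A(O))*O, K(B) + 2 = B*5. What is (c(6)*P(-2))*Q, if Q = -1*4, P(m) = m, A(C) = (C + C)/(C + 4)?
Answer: -768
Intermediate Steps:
A(C) = 2*C/(4 + C) (A(C) = (2*C)/(4 + C) = 2*C/(4 + C))
K(B) = -2 + 5*B (K(B) = -2 + B*5 = -2 + 5*B)
c(O) = -4*O*(-2 + 10*O/(4 + O)) (c(O) = -4*(-2 + 5*(2*O/(4 + O)))*O = -4*(-2 + 10*O/(4 + O))*O = -4*O*(-2 + 10*O/(4 + O)))
Q = -4
(c(6)*P(-2))*Q = ((32*6*(1 - 1*6)/(4 + 6))*(-2))*(-4) = ((32*6*(1 - 6)/10)*(-2))*(-4) = ((32*6*(1/10)*(-5))*(-2))*(-4) = -96*(-2)*(-4) = 192*(-4) = -768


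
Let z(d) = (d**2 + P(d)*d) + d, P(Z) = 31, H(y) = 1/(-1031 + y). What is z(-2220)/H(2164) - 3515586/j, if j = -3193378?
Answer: 8787200489176113/1596689 ≈ 5.5034e+9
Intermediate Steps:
z(d) = d**2 + 32*d (z(d) = (d**2 + 31*d) + d = d**2 + 32*d)
z(-2220)/H(2164) - 3515586/j = (-2220*(32 - 2220))/(1/(-1031 + 2164)) - 3515586/(-3193378) = (-2220*(-2188))/(1/1133) - 3515586*(-1/3193378) = 4857360/(1/1133) + 1757793/1596689 = 4857360*1133 + 1757793/1596689 = 5503388880 + 1757793/1596689 = 8787200489176113/1596689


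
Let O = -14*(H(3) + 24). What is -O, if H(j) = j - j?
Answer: 336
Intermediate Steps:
H(j) = 0
O = -336 (O = -14*(0 + 24) = -14*24 = -336)
-O = -1*(-336) = 336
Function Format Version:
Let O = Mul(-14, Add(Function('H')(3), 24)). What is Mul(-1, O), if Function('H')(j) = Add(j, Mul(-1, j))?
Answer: 336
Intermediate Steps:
Function('H')(j) = 0
O = -336 (O = Mul(-14, Add(0, 24)) = Mul(-14, 24) = -336)
Mul(-1, O) = Mul(-1, -336) = 336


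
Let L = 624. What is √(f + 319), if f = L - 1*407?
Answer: 2*√134 ≈ 23.152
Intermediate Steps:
f = 217 (f = 624 - 1*407 = 624 - 407 = 217)
√(f + 319) = √(217 + 319) = √536 = 2*√134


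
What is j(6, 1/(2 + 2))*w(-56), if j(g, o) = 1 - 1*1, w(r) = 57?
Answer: 0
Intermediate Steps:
j(g, o) = 0 (j(g, o) = 1 - 1 = 0)
j(6, 1/(2 + 2))*w(-56) = 0*57 = 0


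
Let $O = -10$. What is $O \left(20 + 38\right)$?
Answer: $-580$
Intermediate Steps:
$O \left(20 + 38\right) = - 10 \left(20 + 38\right) = \left(-10\right) 58 = -580$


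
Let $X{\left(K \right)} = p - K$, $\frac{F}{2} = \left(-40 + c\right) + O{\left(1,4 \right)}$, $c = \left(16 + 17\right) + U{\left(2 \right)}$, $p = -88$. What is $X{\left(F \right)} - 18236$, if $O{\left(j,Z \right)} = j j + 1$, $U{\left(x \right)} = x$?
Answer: $-18318$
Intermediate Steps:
$c = 35$ ($c = \left(16 + 17\right) + 2 = 33 + 2 = 35$)
$O{\left(j,Z \right)} = 1 + j^{2}$ ($O{\left(j,Z \right)} = j^{2} + 1 = 1 + j^{2}$)
$F = -6$ ($F = 2 \left(\left(-40 + 35\right) + \left(1 + 1^{2}\right)\right) = 2 \left(-5 + \left(1 + 1\right)\right) = 2 \left(-5 + 2\right) = 2 \left(-3\right) = -6$)
$X{\left(K \right)} = -88 - K$
$X{\left(F \right)} - 18236 = \left(-88 - -6\right) - 18236 = \left(-88 + 6\right) - 18236 = -82 - 18236 = -18318$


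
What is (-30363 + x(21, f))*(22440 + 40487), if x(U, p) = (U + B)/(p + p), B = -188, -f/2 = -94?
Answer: -718415849185/376 ≈ -1.9107e+9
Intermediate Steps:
f = 188 (f = -2*(-94) = 188)
x(U, p) = (-188 + U)/(2*p) (x(U, p) = (U - 188)/(p + p) = (-188 + U)/((2*p)) = (-188 + U)*(1/(2*p)) = (-188 + U)/(2*p))
(-30363 + x(21, f))*(22440 + 40487) = (-30363 + (1/2)*(-188 + 21)/188)*(22440 + 40487) = (-30363 + (1/2)*(1/188)*(-167))*62927 = (-30363 - 167/376)*62927 = -11416655/376*62927 = -718415849185/376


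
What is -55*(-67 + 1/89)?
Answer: 327910/89 ≈ 3684.4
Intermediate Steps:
-55*(-67 + 1/89) = -55*(-5962/89) = 327910/89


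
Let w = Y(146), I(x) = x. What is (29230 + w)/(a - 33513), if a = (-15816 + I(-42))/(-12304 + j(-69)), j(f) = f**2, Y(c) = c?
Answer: -73861056/84257567 ≈ -0.87661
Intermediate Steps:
w = 146
a = 15858/7543 (a = (-15816 - 42)/(-12304 + (-69)**2) = -15858/(-12304 + 4761) = -15858/(-7543) = -15858*(-1/7543) = 15858/7543 ≈ 2.1023)
(29230 + w)/(a - 33513) = (29230 + 146)/(15858/7543 - 33513) = 29376/(-252772701/7543) = 29376*(-7543/252772701) = -73861056/84257567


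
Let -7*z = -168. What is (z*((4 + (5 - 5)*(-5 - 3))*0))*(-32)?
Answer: 0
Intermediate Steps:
z = 24 (z = -⅐*(-168) = 24)
(z*((4 + (5 - 5)*(-5 - 3))*0))*(-32) = (24*((4 + (5 - 5)*(-5 - 3))*0))*(-32) = (24*((4 + 0*(-8))*0))*(-32) = (24*((4 + 0)*0))*(-32) = (24*(4*0))*(-32) = (24*0)*(-32) = 0*(-32) = 0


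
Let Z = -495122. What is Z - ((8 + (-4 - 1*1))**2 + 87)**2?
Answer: -504338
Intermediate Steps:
Z - ((8 + (-4 - 1*1))**2 + 87)**2 = -495122 - ((8 + (-4 - 1*1))**2 + 87)**2 = -495122 - ((8 + (-4 - 1))**2 + 87)**2 = -495122 - ((8 - 5)**2 + 87)**2 = -495122 - (3**2 + 87)**2 = -495122 - (9 + 87)**2 = -495122 - 1*96**2 = -495122 - 1*9216 = -495122 - 9216 = -504338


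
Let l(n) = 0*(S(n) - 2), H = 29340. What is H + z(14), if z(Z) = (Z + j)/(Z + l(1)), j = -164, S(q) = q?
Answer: 205305/7 ≈ 29329.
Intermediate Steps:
l(n) = 0 (l(n) = 0*(n - 2) = 0*(-2 + n) = 0)
z(Z) = (-164 + Z)/Z (z(Z) = (Z - 164)/(Z + 0) = (-164 + Z)/Z)
H + z(14) = 29340 + (-164 + 14)/14 = 29340 + (1/14)*(-150) = 29340 - 75/7 = 205305/7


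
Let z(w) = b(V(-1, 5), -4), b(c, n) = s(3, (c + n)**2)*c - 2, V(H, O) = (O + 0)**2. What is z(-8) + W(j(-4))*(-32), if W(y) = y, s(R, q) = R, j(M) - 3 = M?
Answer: 105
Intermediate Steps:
j(M) = 3 + M
V(H, O) = O**2
b(c, n) = -2 + 3*c (b(c, n) = 3*c - 2 = -2 + 3*c)
z(w) = 73 (z(w) = -2 + 3*5**2 = -2 + 3*25 = -2 + 75 = 73)
z(-8) + W(j(-4))*(-32) = 73 + (3 - 4)*(-32) = 73 - 1*(-32) = 73 + 32 = 105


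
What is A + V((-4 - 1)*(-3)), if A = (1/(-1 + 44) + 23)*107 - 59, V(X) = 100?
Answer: 107693/43 ≈ 2504.5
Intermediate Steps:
A = 103393/43 (A = (1/43 + 23)*107 - 59 = (990/43)*107 - 59 = 105930/43 - 59 = 103393/43 ≈ 2404.5)
A + V((-4 - 1)*(-3)) = 103393/43 + 100 = 107693/43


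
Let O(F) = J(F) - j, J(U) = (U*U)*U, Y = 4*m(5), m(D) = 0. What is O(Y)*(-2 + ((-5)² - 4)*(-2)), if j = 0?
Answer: 0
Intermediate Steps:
Y = 0 (Y = 4*0 = 0)
J(U) = U³ (J(U) = U²*U = U³)
O(F) = F³ (O(F) = F³ - 1*0 = F³ + 0 = F³)
O(Y)*(-2 + ((-5)² - 4)*(-2)) = 0³*(-2 + ((-5)² - 4)*(-2)) = 0*(-2 + (25 - 4)*(-2)) = 0*(-2 + 21*(-2)) = 0*(-2 - 42) = 0*(-44) = 0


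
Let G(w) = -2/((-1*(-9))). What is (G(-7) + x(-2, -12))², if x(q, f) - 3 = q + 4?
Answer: 1849/81 ≈ 22.827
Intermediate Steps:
x(q, f) = 7 + q (x(q, f) = 3 + (q + 4) = 3 + (4 + q) = 7 + q)
G(w) = -2/9
(G(-7) + x(-2, -12))² = (-2/9 + (7 - 2))² = (-2/9 + 5)² = (43/9)² = 1849/81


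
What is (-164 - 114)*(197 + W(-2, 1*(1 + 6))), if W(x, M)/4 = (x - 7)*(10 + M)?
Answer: 115370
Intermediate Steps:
W(x, M) = 4*(-7 + x)*(10 + M) (W(x, M) = 4*((x - 7)*(10 + M)) = 4*((-7 + x)*(10 + M)) = 4*(-7 + x)*(10 + M))
(-164 - 114)*(197 + W(-2, 1*(1 + 6))) = (-164 - 114)*(197 + (-280 - 28*(1 + 6) + 40*(-2) + 4*(1*(1 + 6))*(-2))) = -278*(197 + (-280 - 28*7 - 80 + 4*(1*7)*(-2))) = -278*(197 + (-280 - 28*7 - 80 + 4*7*(-2))) = -278*(197 + (-280 - 196 - 80 - 56)) = -278*(197 - 612) = -278*(-415) = 115370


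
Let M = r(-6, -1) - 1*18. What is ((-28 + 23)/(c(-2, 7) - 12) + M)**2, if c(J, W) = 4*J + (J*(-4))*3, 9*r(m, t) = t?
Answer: 485809/1296 ≈ 374.85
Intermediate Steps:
r(m, t) = t/9
M = -163/9 (M = (1/9)*(-1) - 1*18 = -1/9 - 18 = -163/9 ≈ -18.111)
c(J, W) = -8*J (c(J, W) = 4*J - 4*J*3 = 4*J - 12*J = -8*J)
((-28 + 23)/(c(-2, 7) - 12) + M)**2 = ((-28 + 23)/(-8*(-2) - 12) - 163/9)**2 = (-5/(16 - 12) - 163/9)**2 = (-5/4 - 163/9)**2 = (-697/36)**2 = 485809/1296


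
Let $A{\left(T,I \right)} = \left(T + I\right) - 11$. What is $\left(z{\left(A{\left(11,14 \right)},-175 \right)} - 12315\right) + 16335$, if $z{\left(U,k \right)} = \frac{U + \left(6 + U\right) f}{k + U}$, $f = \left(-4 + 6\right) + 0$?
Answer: $\frac{647166}{161} \approx 4019.7$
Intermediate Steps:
$f = 2$ ($f = 2 + 0 = 2$)
$A{\left(T,I \right)} = -11 + I + T$ ($A{\left(T,I \right)} = \left(I + T\right) - 11 = -11 + I + T$)
$z{\left(U,k \right)} = \frac{12 + 3 U}{U + k}$ ($z{\left(U,k \right)} = \frac{U + \left(6 + U\right) 2}{k + U} = \frac{U + \left(12 + 2 U\right)}{U + k} = \frac{12 + 3 U}{U + k}$)
$\left(z{\left(A{\left(11,14 \right)},-175 \right)} - 12315\right) + 16335 = \left(\frac{3 \left(4 + \left(-11 + 14 + 11\right)\right)}{\left(-11 + 14 + 11\right) - 175} - 12315\right) + 16335 = \left(\frac{3 \left(4 + 14\right)}{14 - 175} - 12315\right) + 16335 = \left(3 \frac{1}{-161} \cdot 18 - 12315\right) + 16335 = \left(3 \left(- \frac{1}{161}\right) 18 - 12315\right) + 16335 = \left(- \frac{54}{161} - 12315\right) + 16335 = - \frac{1982769}{161} + 16335 = \frac{647166}{161}$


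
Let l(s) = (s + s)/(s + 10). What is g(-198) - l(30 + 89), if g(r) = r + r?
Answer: -51322/129 ≈ -397.84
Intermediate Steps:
l(s) = 2*s/(10 + s) (l(s) = (2*s)/(10 + s) = 2*s/(10 + s))
g(r) = 2*r
g(-198) - l(30 + 89) = 2*(-198) - 2*(30 + 89)/(10 + (30 + 89)) = -396 - 2*119/(10 + 119) = -396 - 2*119/129 = -396 - 1*238/129 = -396 - 238/129 = -51322/129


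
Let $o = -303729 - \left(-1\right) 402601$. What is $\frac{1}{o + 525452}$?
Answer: $\frac{1}{624324} \approx 1.6017 \cdot 10^{-6}$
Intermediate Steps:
$o = 98872$ ($o = -303729 - -402601 = -303729 + 402601 = 98872$)
$\frac{1}{o + 525452} = \frac{1}{98872 + 525452} = \frac{1}{624324}$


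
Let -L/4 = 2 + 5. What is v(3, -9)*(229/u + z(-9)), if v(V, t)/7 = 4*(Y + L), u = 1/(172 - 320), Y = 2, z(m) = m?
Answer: 24679928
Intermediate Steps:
u = -1/148 (u = 1/(-148) = -1/148 ≈ -0.0067568)
L = -28 (L = -4*(2 + 5) = -4*7 = -28)
v(V, t) = -728 (v(V, t) = 7*(4*(2 - 28)) = 7*(4*(-26)) = 7*(-104) = -728)
v(3, -9)*(229/u + z(-9)) = -728*(229/(-1/148) - 9) = -728*(229*(-148) - 9) = -728*(-33892 - 9) = -728*(-33901) = 24679928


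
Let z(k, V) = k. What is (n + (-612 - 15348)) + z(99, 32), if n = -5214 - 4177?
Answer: -25252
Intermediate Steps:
n = -9391
(n + (-612 - 15348)) + z(99, 32) = (-9391 + (-612 - 15348)) + 99 = (-9391 - 15960) + 99 = -25351 + 99 = -25252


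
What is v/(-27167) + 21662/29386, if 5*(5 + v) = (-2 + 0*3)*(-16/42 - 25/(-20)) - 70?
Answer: 8835901547/11974941930 ≈ 0.73787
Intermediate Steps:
v = -4063/210 (v = -5 + ((-2 + 0*3)*(-16/42 - 25/(-20)) - 70)/5 = -5 + ((-2 + 0)*(-16*1/42 - 25*(-1/20)) - 70)/5 = -5 + (-2*(-8/21 + 5/4) - 70)/5 = -5 + (-2*73/84 - 70)/5 = -5 + (-73/42 - 70)/5 = -5 + (⅕)*(-3013/42) = -5 - 3013/210 = -4063/210 ≈ -19.348)
v/(-27167) + 21662/29386 = -4063/210/(-27167) + 21662/29386 = -4063/210*(-1/27167) + 21662*(1/29386) = 4063/5705070 + 10831/14693 = 8835901547/11974941930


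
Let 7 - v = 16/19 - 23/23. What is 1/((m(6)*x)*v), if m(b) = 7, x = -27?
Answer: -19/25704 ≈ -0.00073918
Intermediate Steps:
v = 136/19 (v = 7 - (16/19 - 23/23) = 7 - (16*(1/19) - 23*1/23) = 7 - (16/19 - 1) = 7 - 1*(-3/19) = 7 + 3/19 = 136/19 ≈ 7.1579)
1/((m(6)*x)*v) = 1/((7*(-27))*(136/19)) = 1/(-189*136/19) = 1/(-25704/19) = -19/25704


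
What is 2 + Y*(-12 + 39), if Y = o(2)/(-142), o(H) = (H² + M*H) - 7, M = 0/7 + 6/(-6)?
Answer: 419/142 ≈ 2.9507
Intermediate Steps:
M = -1 (M = 0*(⅐) + 6*(-⅙) = 0 - 1 = -1)
o(H) = -7 + H² - H (o(H) = (H² - H) - 7 = -7 + H² - H)
Y = 5/142 (Y = (-7 + 2² - 1*2)/(-142) = (-7 + 4 - 2)*(-1/142) = -5*(-1/142) = 5/142 ≈ 0.035211)
2 + Y*(-12 + 39) = 2 + 5*(-12 + 39)/142 = 2 + (5/142)*27 = 2 + 135/142 = 419/142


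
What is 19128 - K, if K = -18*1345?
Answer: 43338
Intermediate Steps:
K = -24210
19128 - K = 19128 - 1*(-24210) = 19128 + 24210 = 43338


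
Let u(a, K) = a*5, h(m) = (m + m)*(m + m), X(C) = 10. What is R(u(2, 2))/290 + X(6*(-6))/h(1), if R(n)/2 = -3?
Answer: 719/290 ≈ 2.4793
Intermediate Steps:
h(m) = 4*m² (h(m) = (2*m)*(2*m) = 4*m²)
u(a, K) = 5*a
R(n) = -6 (R(n) = 2*(-3) = -6)
R(u(2, 2))/290 + X(6*(-6))/h(1) = -6/290 + 10/((4*1²)) = -6*1/290 + 10/((4*1)) = -3/145 + 10/4 = -3/145 + 10*(¼) = -3/145 + 5/2 = 719/290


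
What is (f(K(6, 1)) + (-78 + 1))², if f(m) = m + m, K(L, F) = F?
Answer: 5625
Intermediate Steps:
f(m) = 2*m
(f(K(6, 1)) + (-78 + 1))² = (2*1 + (-78 + 1))² = (2 - 77)² = (-75)² = 5625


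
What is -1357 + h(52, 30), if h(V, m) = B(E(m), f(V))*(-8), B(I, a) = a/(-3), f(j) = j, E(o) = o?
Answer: -3655/3 ≈ -1218.3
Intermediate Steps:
B(I, a) = -a/3 (B(I, a) = a*(-⅓) = -a/3)
h(V, m) = 8*V/3 (h(V, m) = -V/3*(-8) = 8*V/3)
-1357 + h(52, 30) = -1357 + (8/3)*52 = -1357 + 416/3 = -3655/3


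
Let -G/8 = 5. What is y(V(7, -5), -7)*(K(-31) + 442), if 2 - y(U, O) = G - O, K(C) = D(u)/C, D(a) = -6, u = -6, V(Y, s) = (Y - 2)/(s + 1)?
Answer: 479780/31 ≈ 15477.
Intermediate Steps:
V(Y, s) = (-2 + Y)/(1 + s)
G = -40 (G = -8*5 = -40)
K(C) = -6/C
y(U, O) = 42 + O (y(U, O) = 2 - (-40 - O) = 2 + (40 + O) = 42 + O)
y(V(7, -5), -7)*(K(-31) + 442) = (42 - 7)*(-6/(-31) + 442) = 35*(-6*(-1/31) + 442) = 35*(6/31 + 442) = 35*(13708/31) = 479780/31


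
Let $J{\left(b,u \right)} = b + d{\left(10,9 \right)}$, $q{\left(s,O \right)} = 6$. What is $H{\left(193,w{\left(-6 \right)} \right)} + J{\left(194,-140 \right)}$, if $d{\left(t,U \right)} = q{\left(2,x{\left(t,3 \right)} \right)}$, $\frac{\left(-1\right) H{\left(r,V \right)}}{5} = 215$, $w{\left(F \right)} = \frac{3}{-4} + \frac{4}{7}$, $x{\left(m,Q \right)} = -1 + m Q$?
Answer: $-875$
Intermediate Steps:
$x{\left(m,Q \right)} = -1 + Q m$
$w{\left(F \right)} = - \frac{5}{28}$ ($w{\left(F \right)} = 3 \left(- \frac{1}{4}\right) + 4 \cdot \frac{1}{7} = - \frac{3}{4} + \frac{4}{7} = - \frac{5}{28}$)
$H{\left(r,V \right)} = -1075$ ($H{\left(r,V \right)} = \left(-5\right) 215 = -1075$)
$d{\left(t,U \right)} = 6$
$J{\left(b,u \right)} = 6 + b$ ($J{\left(b,u \right)} = b + 6 = 6 + b$)
$H{\left(193,w{\left(-6 \right)} \right)} + J{\left(194,-140 \right)} = -1075 + \left(6 + 194\right) = -1075 + 200 = -875$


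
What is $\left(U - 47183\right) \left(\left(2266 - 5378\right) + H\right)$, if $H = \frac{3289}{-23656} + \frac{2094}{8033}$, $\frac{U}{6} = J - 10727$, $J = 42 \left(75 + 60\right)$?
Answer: $\frac{45844101553233725}{190028648} \approx 2.4125 \cdot 10^{8}$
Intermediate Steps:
$J = 5670$ ($J = 42 \cdot 135 = 5670$)
$U = -30342$ ($U = 6 \left(5670 - 10727\right) = 6 \left(-5057\right) = -30342$)
$H = \frac{23115127}{190028648}$ ($H = 3289 \left(- \frac{1}{23656}\right) + 2094 \cdot \frac{1}{8033} = - \frac{3289}{23656} + \frac{2094}{8033} = \frac{23115127}{190028648} \approx 0.12164$)
$\left(U - 47183\right) \left(\left(2266 - 5378\right) + H\right) = \left(-30342 - 47183\right) \left(\left(2266 - 5378\right) + \frac{23115127}{190028648}\right) = - 77525 \left(\left(2266 - 5378\right) + \frac{23115127}{190028648}\right) = - 77525 \left(-3112 + \frac{23115127}{190028648}\right) = \left(-77525\right) \left(- \frac{591346037449}{190028648}\right) = \frac{45844101553233725}{190028648}$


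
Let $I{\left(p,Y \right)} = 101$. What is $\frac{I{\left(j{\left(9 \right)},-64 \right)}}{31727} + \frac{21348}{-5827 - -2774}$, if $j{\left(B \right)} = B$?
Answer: $- \frac{676999643}{96862531} \approx -6.9893$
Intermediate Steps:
$\frac{I{\left(j{\left(9 \right)},-64 \right)}}{31727} + \frac{21348}{-5827 - -2774} = \frac{101}{31727} + \frac{21348}{-5827 - -2774} = 101 \cdot \frac{1}{31727} + \frac{21348}{-5827 + 2774} = \frac{101}{31727} + \frac{21348}{-3053} = \frac{101}{31727} + 21348 \left(- \frac{1}{3053}\right) = \frac{101}{31727} - \frac{21348}{3053} = - \frac{676999643}{96862531}$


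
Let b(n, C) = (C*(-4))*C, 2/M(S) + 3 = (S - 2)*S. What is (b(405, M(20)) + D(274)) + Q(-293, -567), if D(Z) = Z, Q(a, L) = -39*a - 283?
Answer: 1455212666/127449 ≈ 11418.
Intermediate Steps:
Q(a, L) = -283 - 39*a
M(S) = 2/(-3 + S*(-2 + S)) (M(S) = 2/(-3 + (S - 2)*S) = 2/(-3 + (-2 + S)*S) = 2/(-3 + S*(-2 + S)))
b(n, C) = -4*C² (b(n, C) = (-4*C)*C = -4*C²)
(b(405, M(20)) + D(274)) + Q(-293, -567) = (-4*4/(-3 + 20² - 2*20)² + 274) + (-283 - 39*(-293)) = (-4*4/(-3 + 400 - 40)² + 274) + (-283 + 11427) = (-4*(2/357)² + 274) + 11144 = (-4*4/127449 + 274) + 11144 = (-16/127449 + 274) + 11144 = 34921010/127449 + 11144 = 1455212666/127449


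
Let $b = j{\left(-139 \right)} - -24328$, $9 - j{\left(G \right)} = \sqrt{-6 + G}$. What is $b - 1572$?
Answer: $22765 - i \sqrt{145} \approx 22765.0 - 12.042 i$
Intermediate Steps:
$j{\left(G \right)} = 9 - \sqrt{-6 + G}$
$b = 24337 - i \sqrt{145}$ ($b = \left(9 - \sqrt{-6 - 139}\right) - -24328 = \left(9 - \sqrt{-145}\right) + 24328 = \left(9 - i \sqrt{145}\right) + 24328 = 24337 - i \sqrt{145} \approx 24337.0 - 12.042 i$)
$b - 1572 = \left(24337 - i \sqrt{145}\right) - 1572 = 22765 - i \sqrt{145}$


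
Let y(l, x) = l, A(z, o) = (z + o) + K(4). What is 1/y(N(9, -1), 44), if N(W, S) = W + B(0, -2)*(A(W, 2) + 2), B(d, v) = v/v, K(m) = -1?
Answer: 1/21 ≈ 0.047619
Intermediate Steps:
B(d, v) = 1
A(z, o) = -1 + o + z (A(z, o) = (z + o) - 1 = (o + z) - 1 = -1 + o + z)
N(W, S) = 3 + 2*W (N(W, S) = W + 1*((-1 + 2 + W) + 2) = W + 1*((1 + W) + 2) = W + 1*(3 + W) = W + (3 + W) = 3 + 2*W)
1/y(N(9, -1), 44) = 1/(3 + 2*9) = 1/(3 + 18) = 1/21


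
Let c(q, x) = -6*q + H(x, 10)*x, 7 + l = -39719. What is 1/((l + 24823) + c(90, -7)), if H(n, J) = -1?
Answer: -1/15436 ≈ -6.4784e-5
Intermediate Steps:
l = -39726 (l = -7 - 39719 = -39726)
c(q, x) = -x - 6*q (c(q, x) = -6*q - x = -x - 6*q)
1/((l + 24823) + c(90, -7)) = 1/((-39726 + 24823) + (-1*(-7) - 6*90)) = 1/(-14903 + (7 - 540)) = 1/(-14903 - 533) = 1/(-15436) = -1/15436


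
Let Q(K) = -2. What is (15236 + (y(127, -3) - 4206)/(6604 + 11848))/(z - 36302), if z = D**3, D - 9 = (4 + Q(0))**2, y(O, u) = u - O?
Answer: -70282584/157326365 ≈ -0.44673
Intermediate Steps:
D = 13 (D = 9 + (4 - 2)**2 = 9 + 2**2 = 9 + 4 = 13)
z = 2197 (z = 13**3 = 2197)
(15236 + (y(127, -3) - 4206)/(6604 + 11848))/(z - 36302) = (15236 + ((-3 - 1*127) - 4206)/(6604 + 11848))/(2197 - 36302) = (15236 + ((-3 - 127) - 4206)/18452)/(-34105) = (15236 + (-130 - 4206)*(1/18452))*(-1/34105) = (15236 - 4336*1/18452)*(-1/34105) = (15236 - 1084/4613)*(-1/34105) = (70282584/4613)*(-1/34105) = -70282584/157326365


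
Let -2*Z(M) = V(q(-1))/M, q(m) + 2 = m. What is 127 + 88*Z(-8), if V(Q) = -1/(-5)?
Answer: 1281/10 ≈ 128.10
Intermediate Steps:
q(m) = -2 + m
V(Q) = 1/5 (V(Q) = -1*(-1/5) = 1/5)
Z(M) = -1/(10*M)
127 + 88*Z(-8) = 127 + 88*(-1/10/(-8)) = 127 + 88*(-1/10*(-1/8)) = 127 + 88*(1/80) = 127 + 11/10 = 1281/10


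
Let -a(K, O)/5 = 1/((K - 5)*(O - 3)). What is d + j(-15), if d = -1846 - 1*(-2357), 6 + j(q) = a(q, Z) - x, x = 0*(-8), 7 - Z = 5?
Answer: 2019/4 ≈ 504.75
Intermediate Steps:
Z = 2 (Z = 7 - 1*5 = 7 - 5 = 2)
a(K, O) = -5/((-5 + K)*(-3 + O)) (a(K, O) = -5*1/((K - 5)*(O - 3)) = -5*1/((-5 + K)*(-3 + O)) = -5/((-5 + K)*(-3 + O)))
x = 0
j(q) = -6 - 5/(5 - q) (j(q) = -6 + (-5/(15 - 5*2 - 3*q + q*2) - 1*0) = -6 + (-5/(15 - 10 - 3*q + 2*q) + 0) = -6 + (-5/(5 - q) + 0) = -6 - 5/(5 - q))
d = 511 (d = -1846 + 2357 = 511)
d + j(-15) = 511 + (-35 + 6*(-15))/(5 - 1*(-15)) = 511 + (-35 - 90)/(5 + 15) = 511 - 125/20 = 511 + (1/20)*(-125) = 511 - 25/4 = 2019/4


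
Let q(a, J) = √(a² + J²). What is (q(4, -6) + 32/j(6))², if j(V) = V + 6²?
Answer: 23188/441 + 64*√13/21 ≈ 63.569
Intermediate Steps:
q(a, J) = √(J² + a²)
j(V) = 36 + V (j(V) = V + 36 = 36 + V)
(q(4, -6) + 32/j(6))² = (√((-6)² + 4²) + 32/(36 + 6))² = (√(36 + 16) + 32/42)² = (√52 + 32*(1/42))² = (2*√13 + 16/21)² = (16/21 + 2*√13)²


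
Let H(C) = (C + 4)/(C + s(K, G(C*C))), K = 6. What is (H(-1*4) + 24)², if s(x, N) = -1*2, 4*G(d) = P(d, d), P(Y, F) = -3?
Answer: 576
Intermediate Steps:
G(d) = -¾ (G(d) = (¼)*(-3) = -¾)
s(x, N) = -2
H(C) = (4 + C)/(-2 + C) (H(C) = (C + 4)/(C - 2) = (4 + C)/(-2 + C))
(H(-1*4) + 24)² = ((4 - 1*4)/(-2 - 1*4) + 24)² = ((4 - 4)/(-2 - 4) + 24)² = (0/(-6) + 24)² = (-⅙*0 + 24)² = (0 + 24)² = 24² = 576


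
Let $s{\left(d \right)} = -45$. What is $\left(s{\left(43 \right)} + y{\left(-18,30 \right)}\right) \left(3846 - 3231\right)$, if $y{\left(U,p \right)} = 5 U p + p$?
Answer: $-1669725$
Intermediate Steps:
$y{\left(U,p \right)} = p + 5 U p$ ($y{\left(U,p \right)} = 5 U p + p = p + 5 U p$)
$\left(s{\left(43 \right)} + y{\left(-18,30 \right)}\right) \left(3846 - 3231\right) = \left(-45 + 30 \left(1 + 5 \left(-18\right)\right)\right) \left(3846 - 3231\right) = \left(-45 + 30 \left(1 - 90\right)\right) 615 = \left(-45 + 30 \left(-89\right)\right) 615 = \left(-45 - 2670\right) 615 = \left(-2715\right) 615 = -1669725$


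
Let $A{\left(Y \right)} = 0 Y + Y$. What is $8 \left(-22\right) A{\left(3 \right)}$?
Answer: $-528$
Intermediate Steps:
$A{\left(Y \right)} = Y$ ($A{\left(Y \right)} = 0 + Y = Y$)
$8 \left(-22\right) A{\left(3 \right)} = 8 \left(-22\right) 3 = \left(-176\right) 3 = -528$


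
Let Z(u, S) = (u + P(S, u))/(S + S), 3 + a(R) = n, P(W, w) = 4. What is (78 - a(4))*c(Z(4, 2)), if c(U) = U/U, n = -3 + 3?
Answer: 81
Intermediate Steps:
n = 0
a(R) = -3 (a(R) = -3 + 0 = -3)
Z(u, S) = (4 + u)/(2*S) (Z(u, S) = (u + 4)/(S + S) = (4 + u)/((2*S)) = (4 + u)*(1/(2*S)) = (4 + u)/(2*S))
c(U) = 1
(78 - a(4))*c(Z(4, 2)) = (78 - 1*(-3))*1 = (78 + 3)*1 = 81*1 = 81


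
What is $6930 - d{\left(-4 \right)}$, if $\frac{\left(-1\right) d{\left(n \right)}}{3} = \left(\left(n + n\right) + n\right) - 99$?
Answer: $6597$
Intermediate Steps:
$d{\left(n \right)} = 297 - 9 n$ ($d{\left(n \right)} = - 3 \left(\left(\left(n + n\right) + n\right) - 99\right) = - 3 \left(\left(2 n + n\right) - 99\right) = - 3 \left(3 n - 99\right) = - 3 \left(-99 + 3 n\right) = 297 - 9 n$)
$6930 - d{\left(-4 \right)} = 6930 - \left(297 - -36\right) = 6930 - \left(297 + 36\right) = 6930 - 333 = 6597$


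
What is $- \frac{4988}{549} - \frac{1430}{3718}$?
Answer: $- \frac{67589}{7137} \approx -9.4702$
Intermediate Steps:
$- \frac{4988}{549} - \frac{1430}{3718} = \left(-4988\right) \frac{1}{549} - \frac{5}{13} = - \frac{4988}{549} - \frac{5}{13} = - \frac{67589}{7137}$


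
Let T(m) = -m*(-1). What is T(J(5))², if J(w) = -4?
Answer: 16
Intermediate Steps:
T(m) = m
T(J(5))² = (-4)² = 16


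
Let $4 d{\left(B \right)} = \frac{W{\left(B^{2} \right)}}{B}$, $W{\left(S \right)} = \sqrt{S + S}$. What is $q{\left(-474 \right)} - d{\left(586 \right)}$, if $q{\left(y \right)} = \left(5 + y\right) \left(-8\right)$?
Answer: $3752 - \frac{\sqrt{2}}{4} \approx 3751.6$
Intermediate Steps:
$W{\left(S \right)} = \sqrt{2} \sqrt{S}$ ($W{\left(S \right)} = \sqrt{2 S} = \sqrt{2} \sqrt{S}$)
$q{\left(y \right)} = -40 - 8 y$
$d{\left(B \right)} = \frac{\sqrt{2} \sqrt{B^{2}}}{4 B}$ ($d{\left(B \right)} = \frac{\sqrt{2} \sqrt{B^{2}} \frac{1}{B}}{4} = \frac{\sqrt{2} \frac{1}{B} \sqrt{B^{2}}}{4} = \frac{\sqrt{2} \sqrt{B^{2}}}{4 B}$)
$q{\left(-474 \right)} - d{\left(586 \right)} = \left(-40 - -3792\right) - \frac{\sqrt{2} \sqrt{586^{2}}}{4 \cdot 586} = \left(-40 + 3792\right) - \frac{1}{4} \sqrt{2} \cdot \frac{1}{586} \sqrt{343396} = 3752 - \frac{1}{4} \sqrt{2} \cdot \frac{1}{586} \cdot 586 = 3752 - \frac{\sqrt{2}}{4}$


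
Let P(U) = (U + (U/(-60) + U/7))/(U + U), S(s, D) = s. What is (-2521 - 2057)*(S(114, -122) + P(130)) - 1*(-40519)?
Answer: -9679017/20 ≈ -4.8395e+5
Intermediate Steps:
P(U) = 473/840 (P(U) = (U + (U*(-1/60) + U*(⅐)))/((2*U)) = (U + (-U/60 + U/7))*(1/(2*U)) = (U + 53*U/420)*(1/(2*U)) = (473*U/420)*(1/(2*U)) = 473/840)
(-2521 - 2057)*(S(114, -122) + P(130)) - 1*(-40519) = (-2521 - 2057)*(114 + 473/840) - 1*(-40519) = -4578*96233/840 + 40519 = -10489397/20 + 40519 = -9679017/20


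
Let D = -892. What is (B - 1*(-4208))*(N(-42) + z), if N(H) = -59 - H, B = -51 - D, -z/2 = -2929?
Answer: 29491209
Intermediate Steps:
z = 5858 (z = -2*(-2929) = 5858)
B = 841 (B = -51 - 1*(-892) = -51 + 892 = 841)
(B - 1*(-4208))*(N(-42) + z) = (841 - 1*(-4208))*((-59 - 1*(-42)) + 5858) = (841 + 4208)*((-59 + 42) + 5858) = 5049*(-17 + 5858) = 5049*5841 = 29491209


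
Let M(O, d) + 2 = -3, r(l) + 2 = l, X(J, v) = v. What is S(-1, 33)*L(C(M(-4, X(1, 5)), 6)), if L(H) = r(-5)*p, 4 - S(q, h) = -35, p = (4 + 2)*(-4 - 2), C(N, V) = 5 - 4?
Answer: 9828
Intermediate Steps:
r(l) = -2 + l
M(O, d) = -5 (M(O, d) = -2 - 3 = -5)
C(N, V) = 1
p = -36 (p = 6*(-6) = -36)
S(q, h) = 39 (S(q, h) = 4 - 1*(-35) = 4 + 35 = 39)
L(H) = 252 (L(H) = (-2 - 5)*(-36) = -7*(-36) = 252)
S(-1, 33)*L(C(M(-4, X(1, 5)), 6)) = 39*252 = 9828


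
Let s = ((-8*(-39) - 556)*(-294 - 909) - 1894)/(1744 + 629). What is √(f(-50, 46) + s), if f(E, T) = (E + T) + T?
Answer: 2*√232141098/2373 ≈ 12.841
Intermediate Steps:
f(E, T) = E + 2*T
s = 291638/2373 (s = ((312 - 556)*(-1203) - 1894)/2373 = (-244*(-1203) - 1894)*(1/2373) = (293532 - 1894)*(1/2373) = 291638*(1/2373) = 291638/2373 ≈ 122.90)
√(f(-50, 46) + s) = √((-50 + 2*46) + 291638/2373) = √((-50 + 92) + 291638/2373) = √(42 + 291638/2373) = √(391304/2373) = 2*√232141098/2373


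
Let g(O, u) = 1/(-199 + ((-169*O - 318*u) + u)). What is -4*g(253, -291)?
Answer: -4/49291 ≈ -8.1151e-5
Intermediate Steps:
g(O, u) = 1/(-199 - 317*u - 169*O) (g(O, u) = 1/(-199 + ((-318*u - 169*O) + u)) = 1/(-199 + (-317*u - 169*O)) = 1/(-199 - 317*u - 169*O))
-4*g(253, -291) = -(-4)/(199 + 169*253 + 317*(-291)) = -(-4)/(199 + 42757 - 92247) = -(-4)/(-49291) = -(-4)*(-1)/49291 = -4*1/49291 = -4/49291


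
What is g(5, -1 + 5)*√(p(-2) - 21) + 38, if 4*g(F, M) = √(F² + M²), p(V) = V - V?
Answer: 38 + I*√861/4 ≈ 38.0 + 7.3357*I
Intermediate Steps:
p(V) = 0
g(F, M) = √(F² + M²)/4
g(5, -1 + 5)*√(p(-2) - 21) + 38 = (√(5² + (-1 + 5)²)/4)*√(0 - 21) + 38 = (√(25 + 4²)/4)*√(-21) + 38 = (√(25 + 16)/4)*(I*√21) + 38 = (√41/4)*(I*√21) + 38 = I*√861/4 + 38 = 38 + I*√861/4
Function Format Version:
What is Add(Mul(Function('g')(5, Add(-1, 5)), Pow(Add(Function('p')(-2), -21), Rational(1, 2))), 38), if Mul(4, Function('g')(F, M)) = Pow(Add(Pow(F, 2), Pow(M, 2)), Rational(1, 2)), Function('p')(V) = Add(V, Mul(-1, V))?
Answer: Add(38, Mul(Rational(1, 4), I, Pow(861, Rational(1, 2)))) ≈ Add(38.000, Mul(7.3357, I))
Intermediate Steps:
Function('p')(V) = 0
Function('g')(F, M) = Mul(Rational(1, 4), Pow(Add(Pow(F, 2), Pow(M, 2)), Rational(1, 2)))
Add(Mul(Function('g')(5, Add(-1, 5)), Pow(Add(Function('p')(-2), -21), Rational(1, 2))), 38) = Add(Mul(Mul(Rational(1, 4), Pow(Add(Pow(5, 2), Pow(Add(-1, 5), 2)), Rational(1, 2))), Pow(Add(0, -21), Rational(1, 2))), 38) = Add(Mul(Mul(Rational(1, 4), Pow(Add(25, Pow(4, 2)), Rational(1, 2))), Pow(-21, Rational(1, 2))), 38) = Add(Mul(Mul(Rational(1, 4), Pow(Add(25, 16), Rational(1, 2))), Mul(I, Pow(21, Rational(1, 2)))), 38) = Add(Mul(Mul(Rational(1, 4), Pow(41, Rational(1, 2))), Mul(I, Pow(21, Rational(1, 2)))), 38) = Add(Mul(Rational(1, 4), I, Pow(861, Rational(1, 2))), 38) = Add(38, Mul(Rational(1, 4), I, Pow(861, Rational(1, 2))))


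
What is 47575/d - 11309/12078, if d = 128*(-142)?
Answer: -390081617/109764864 ≈ -3.5538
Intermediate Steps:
d = -18176
47575/d - 11309/12078 = 47575/(-18176) - 11309/12078 = 47575*(-1/18176) - 11309*1/12078 = -47575/18176 - 11309/12078 = -390081617/109764864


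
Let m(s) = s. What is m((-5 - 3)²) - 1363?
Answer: -1299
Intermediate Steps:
m((-5 - 3)²) - 1363 = (-5 - 3)² - 1363 = (-8)² - 1363 = 64 - 1363 = -1299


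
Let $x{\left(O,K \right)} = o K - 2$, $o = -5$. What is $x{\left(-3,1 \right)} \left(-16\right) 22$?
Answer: $2464$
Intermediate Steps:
$x{\left(O,K \right)} = -2 - 5 K$ ($x{\left(O,K \right)} = - 5 K - 2 = -2 - 5 K$)
$x{\left(-3,1 \right)} \left(-16\right) 22 = \left(-2 - 5\right) \left(-16\right) 22 = \left(-7\right) \left(-16\right) 22 = 112 \cdot 22 = 2464$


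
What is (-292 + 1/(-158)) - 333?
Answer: -98751/158 ≈ -625.01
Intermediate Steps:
(-292 + 1/(-158)) - 333 = (-292 - 1/158) - 333 = -46137/158 - 333 = -98751/158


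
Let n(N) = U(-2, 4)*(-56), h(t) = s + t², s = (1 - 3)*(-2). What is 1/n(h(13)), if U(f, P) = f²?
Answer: -1/224 ≈ -0.0044643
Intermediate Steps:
s = 4 (s = -2*(-2) = 4)
h(t) = 4 + t²
n(N) = -224 (n(N) = (-2)²*(-56) = 4*(-56) = -224)
1/n(h(13)) = 1/(-224) = -1/224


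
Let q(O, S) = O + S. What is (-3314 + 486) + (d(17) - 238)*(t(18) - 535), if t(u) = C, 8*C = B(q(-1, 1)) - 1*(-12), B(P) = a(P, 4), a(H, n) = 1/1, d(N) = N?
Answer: 920383/8 ≈ 1.1505e+5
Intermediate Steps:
a(H, n) = 1
B(P) = 1
C = 13/8 (C = (1 - 1*(-12))/8 = (1 + 12)/8 = (⅛)*13 = 13/8 ≈ 1.6250)
t(u) = 13/8
(-3314 + 486) + (d(17) - 238)*(t(18) - 535) = (-3314 + 486) + (17 - 238)*(13/8 - 535) = -2828 - 221*(-4267/8) = -2828 + 943007/8 = 920383/8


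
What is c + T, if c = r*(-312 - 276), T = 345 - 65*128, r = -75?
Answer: 36125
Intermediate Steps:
T = -7975 (T = 345 - 8320 = -7975)
c = 44100 (c = -75*(-312 - 276) = -75*(-588) = 44100)
c + T = 44100 - 7975 = 36125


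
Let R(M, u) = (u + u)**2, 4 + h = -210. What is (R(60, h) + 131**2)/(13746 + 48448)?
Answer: 200345/62194 ≈ 3.2213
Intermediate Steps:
h = -214 (h = -4 - 210 = -214)
R(M, u) = 4*u**2 (R(M, u) = (2*u)**2 = 4*u**2)
(R(60, h) + 131**2)/(13746 + 48448) = (4*(-214)**2 + 131**2)/(13746 + 48448) = (4*45796 + 17161)/62194 = (183184 + 17161)*(1/62194) = 200345*(1/62194) = 200345/62194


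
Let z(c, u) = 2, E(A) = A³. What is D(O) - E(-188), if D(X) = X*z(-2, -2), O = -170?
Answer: 6644332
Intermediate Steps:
D(X) = 2*X (D(X) = X*2 = 2*X)
D(O) - E(-188) = 2*(-170) - 1*(-188)³ = -340 - 1*(-6644672) = -340 + 6644672 = 6644332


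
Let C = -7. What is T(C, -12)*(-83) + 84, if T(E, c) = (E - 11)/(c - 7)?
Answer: 102/19 ≈ 5.3684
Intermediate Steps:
T(E, c) = (-11 + E)/(-7 + c)
T(C, -12)*(-83) + 84 = ((-11 - 7)/(-7 - 12))*(-83) + 84 = (-18/(-19))*(-83) + 84 = -1/19*(-18)*(-83) + 84 = (18/19)*(-83) + 84 = -1494/19 + 84 = 102/19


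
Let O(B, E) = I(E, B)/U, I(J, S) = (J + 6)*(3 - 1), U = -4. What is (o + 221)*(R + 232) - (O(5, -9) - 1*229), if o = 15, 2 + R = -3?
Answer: 107599/2 ≈ 53800.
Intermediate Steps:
R = -5 (R = -2 - 3 = -5)
I(J, S) = 12 + 2*J (I(J, S) = (6 + J)*2 = 12 + 2*J)
O(B, E) = -3 - E/2 (O(B, E) = (12 + 2*E)/(-4) = (12 + 2*E)*(-1/4) = -3 - E/2)
(o + 221)*(R + 232) - (O(5, -9) - 1*229) = (15 + 221)*(-5 + 232) - ((-3 - 1/2*(-9)) - 1*229) = 236*227 - ((-3 + 9/2) - 229) = 53572 - (3/2 - 229) = 53572 - 1*(-455/2) = 53572 + 455/2 = 107599/2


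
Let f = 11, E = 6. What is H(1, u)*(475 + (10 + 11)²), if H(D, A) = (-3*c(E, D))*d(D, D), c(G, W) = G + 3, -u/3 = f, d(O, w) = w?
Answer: -24732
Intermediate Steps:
u = -33 (u = -3*11 = -33)
c(G, W) = 3 + G
H(D, A) = -27*D (H(D, A) = (-3*(3 + 6))*D = (-3*9)*D = -27*D)
H(1, u)*(475 + (10 + 11)²) = (-27*1)*(475 + (10 + 11)²) = -27*(475 + 21²) = -27*(475 + 441) = -27*916 = -24732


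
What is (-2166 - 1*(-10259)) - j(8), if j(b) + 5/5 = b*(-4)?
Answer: 8126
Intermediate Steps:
j(b) = -1 - 4*b (j(b) = -1 + b*(-4) = -1 - 4*b)
(-2166 - 1*(-10259)) - j(8) = (-2166 - 1*(-10259)) - (-1 - 4*8) = (-2166 + 10259) - (-1 - 32) = 8093 - 1*(-33) = 8093 + 33 = 8126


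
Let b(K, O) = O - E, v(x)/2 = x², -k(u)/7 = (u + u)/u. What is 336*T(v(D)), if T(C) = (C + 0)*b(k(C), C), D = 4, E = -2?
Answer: 365568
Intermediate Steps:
k(u) = -14 (k(u) = -7*(u + u)/u = -7*2*u/u = -7*2 = -14)
v(x) = 2*x²
b(K, O) = 2 + O (b(K, O) = O - 1*(-2) = O + 2 = 2 + O)
T(C) = C*(2 + C) (T(C) = (C + 0)*(2 + C) = C*(2 + C))
336*T(v(D)) = 336*((2*4²)*(2 + 2*4²)) = 336*((2*16)*(2 + 2*16)) = 336*(32*(2 + 32)) = 336*(32*34) = 336*1088 = 365568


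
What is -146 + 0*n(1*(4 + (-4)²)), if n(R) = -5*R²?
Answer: -146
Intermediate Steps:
-146 + 0*n(1*(4 + (-4)²)) = -146 + 0*(-5*(4 + (-4)²)²) = -146 + 0*(-5*(4 + 16)²) = -146 + 0*(-5*(1*20)²) = -146 + 0*(-5*20²) = -146 + 0*(-5*400) = -146 + 0*(-2000) = -146 + 0 = -146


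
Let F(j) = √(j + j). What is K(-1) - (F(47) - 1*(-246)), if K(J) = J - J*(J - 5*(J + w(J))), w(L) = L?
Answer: -238 - √94 ≈ -247.70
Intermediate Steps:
F(j) = √2*√j (F(j) = √(2*j) = √2*√j)
K(J) = J + 9*J² (K(J) = J - J*(J - 5*(J + J)) = J - J*(J - 10*J) = J - J*(-9*J) = J - (-9)*J² = J + 9*J²)
K(-1) - (F(47) - 1*(-246)) = -(1 + 9*(-1)) - (√2*√47 - 1*(-246)) = -(1 - 9) - (√94 + 246) = -1*(-8) - (246 + √94) = 8 + (-246 - √94) = -238 - √94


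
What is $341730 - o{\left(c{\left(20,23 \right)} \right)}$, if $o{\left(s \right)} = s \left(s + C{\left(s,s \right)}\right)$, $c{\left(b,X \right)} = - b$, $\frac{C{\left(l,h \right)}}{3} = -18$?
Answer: $340250$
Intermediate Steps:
$C{\left(l,h \right)} = -54$ ($C{\left(l,h \right)} = 3 \left(-18\right) = -54$)
$o{\left(s \right)} = s \left(-54 + s\right)$ ($o{\left(s \right)} = s \left(s - 54\right) = s \left(-54 + s\right)$)
$341730 - o{\left(c{\left(20,23 \right)} \right)} = 341730 - \left(-1\right) 20 \left(-54 - 20\right) = 341730 - - 20 \left(-54 - 20\right) = 341730 - \left(-20\right) \left(-74\right) = 341730 - 1480 = 340250$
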